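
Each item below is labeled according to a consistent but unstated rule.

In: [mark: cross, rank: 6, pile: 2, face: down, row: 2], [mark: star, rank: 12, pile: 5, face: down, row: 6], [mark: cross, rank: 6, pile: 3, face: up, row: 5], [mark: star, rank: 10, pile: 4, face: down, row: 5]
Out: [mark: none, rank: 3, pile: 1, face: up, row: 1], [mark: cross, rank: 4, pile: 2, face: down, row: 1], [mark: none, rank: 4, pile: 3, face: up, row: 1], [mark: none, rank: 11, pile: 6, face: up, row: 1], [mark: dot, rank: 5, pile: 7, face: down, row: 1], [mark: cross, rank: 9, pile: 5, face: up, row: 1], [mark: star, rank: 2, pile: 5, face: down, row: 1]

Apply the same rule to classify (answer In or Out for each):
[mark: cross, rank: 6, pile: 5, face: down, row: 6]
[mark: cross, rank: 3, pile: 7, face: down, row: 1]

In, Out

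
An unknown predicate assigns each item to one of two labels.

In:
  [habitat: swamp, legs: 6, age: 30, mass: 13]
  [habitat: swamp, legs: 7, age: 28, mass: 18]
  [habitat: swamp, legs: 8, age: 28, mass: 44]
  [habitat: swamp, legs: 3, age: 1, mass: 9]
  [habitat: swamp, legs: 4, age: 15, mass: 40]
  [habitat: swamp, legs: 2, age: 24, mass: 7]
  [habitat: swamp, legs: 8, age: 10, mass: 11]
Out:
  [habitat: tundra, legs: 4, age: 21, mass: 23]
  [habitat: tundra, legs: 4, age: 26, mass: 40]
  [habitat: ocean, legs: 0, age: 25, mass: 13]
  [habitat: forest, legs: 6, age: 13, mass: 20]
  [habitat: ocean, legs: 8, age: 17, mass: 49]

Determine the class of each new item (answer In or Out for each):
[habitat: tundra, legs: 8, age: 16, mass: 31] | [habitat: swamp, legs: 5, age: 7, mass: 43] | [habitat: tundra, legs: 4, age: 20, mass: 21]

'In' ⟺ habitat is swamp.
[habitat: tundra, legs: 8, age: 16, mass: 31]: habitat is tundra — fails this test, so Out.
[habitat: swamp, legs: 5, age: 7, mass: 43]: habitat is swamp — qualifies, so In.
[habitat: tundra, legs: 4, age: 20, mass: 21]: habitat is tundra — fails this test, so Out.

Out, In, Out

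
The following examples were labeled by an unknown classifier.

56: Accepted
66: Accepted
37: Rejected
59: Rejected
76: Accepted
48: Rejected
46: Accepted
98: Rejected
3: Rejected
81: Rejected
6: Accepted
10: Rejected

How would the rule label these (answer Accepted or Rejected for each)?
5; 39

Rejected, Rejected

Checking candidate rules against both groups, what survives is: ends in digit 6.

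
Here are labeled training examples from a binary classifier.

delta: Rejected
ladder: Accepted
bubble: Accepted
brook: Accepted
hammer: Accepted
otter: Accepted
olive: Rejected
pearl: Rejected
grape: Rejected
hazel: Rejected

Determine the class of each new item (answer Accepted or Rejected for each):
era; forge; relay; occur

Rejected, Rejected, Rejected, Accepted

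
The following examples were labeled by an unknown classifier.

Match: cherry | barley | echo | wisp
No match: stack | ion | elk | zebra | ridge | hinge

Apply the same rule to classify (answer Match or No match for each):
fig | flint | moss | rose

No match, No match, Match, Match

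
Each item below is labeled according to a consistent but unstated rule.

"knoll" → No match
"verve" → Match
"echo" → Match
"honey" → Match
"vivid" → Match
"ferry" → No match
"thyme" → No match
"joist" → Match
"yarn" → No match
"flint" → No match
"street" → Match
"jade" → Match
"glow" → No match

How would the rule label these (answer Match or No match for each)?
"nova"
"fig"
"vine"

The simplest hypothesis consistent with all the labels is: has ≥ 2 vowels.
"nova" — 2 vowels, hence Match. "fig" — 1 vowel, hence No match. "vine" — 2 vowels, hence Match.

Match, No match, Match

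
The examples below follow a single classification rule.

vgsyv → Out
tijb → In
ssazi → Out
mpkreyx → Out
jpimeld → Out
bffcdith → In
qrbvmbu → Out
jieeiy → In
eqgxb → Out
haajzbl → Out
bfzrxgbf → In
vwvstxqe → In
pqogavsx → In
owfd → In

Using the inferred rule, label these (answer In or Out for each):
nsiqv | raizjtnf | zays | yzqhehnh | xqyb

A rule that fits every label: even length — true of each 'In' example, false of each 'Out' one.
nsiqv: length 5 — doesn't match, so Out. raizjtnf: length 8 — fits, so In. zays: length 4 — fits, so In. yzqhehnh: length 8 — fits, so In. xqyb: length 4 — fits, so In.

Out, In, In, In, In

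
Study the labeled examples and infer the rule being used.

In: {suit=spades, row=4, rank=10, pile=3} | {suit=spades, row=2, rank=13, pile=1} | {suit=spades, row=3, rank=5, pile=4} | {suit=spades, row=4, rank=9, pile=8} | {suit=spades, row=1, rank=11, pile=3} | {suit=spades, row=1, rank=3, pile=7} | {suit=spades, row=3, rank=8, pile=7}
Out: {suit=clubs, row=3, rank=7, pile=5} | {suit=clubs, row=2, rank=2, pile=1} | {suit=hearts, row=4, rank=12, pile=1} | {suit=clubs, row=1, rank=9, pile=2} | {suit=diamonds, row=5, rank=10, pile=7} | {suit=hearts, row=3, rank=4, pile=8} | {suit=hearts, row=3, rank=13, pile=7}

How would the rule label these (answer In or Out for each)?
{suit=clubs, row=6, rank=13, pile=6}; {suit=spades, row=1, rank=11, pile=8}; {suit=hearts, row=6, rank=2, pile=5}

Out, In, Out

The distinguishing property — suit is spades — holds for all the 'In' cases and none of the 'Out' cases.
{suit=clubs, row=6, rank=13, pile=6} → suit is clubs → Out.
{suit=spades, row=1, rank=11, pile=8} → suit is spades → In.
{suit=hearts, row=6, rank=2, pile=5} → suit is hearts → Out.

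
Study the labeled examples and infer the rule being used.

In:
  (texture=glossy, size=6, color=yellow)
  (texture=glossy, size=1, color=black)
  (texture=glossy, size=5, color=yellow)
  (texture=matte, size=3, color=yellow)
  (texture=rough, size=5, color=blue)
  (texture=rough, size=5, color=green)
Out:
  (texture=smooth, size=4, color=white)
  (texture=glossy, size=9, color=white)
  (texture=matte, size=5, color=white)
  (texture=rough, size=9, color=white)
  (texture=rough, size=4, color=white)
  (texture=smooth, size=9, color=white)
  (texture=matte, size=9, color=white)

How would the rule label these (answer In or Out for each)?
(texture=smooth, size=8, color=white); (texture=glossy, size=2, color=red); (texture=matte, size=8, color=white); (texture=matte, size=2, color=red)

The simplest hypothesis consistent with all the labels is: color is not white.

Out, In, Out, In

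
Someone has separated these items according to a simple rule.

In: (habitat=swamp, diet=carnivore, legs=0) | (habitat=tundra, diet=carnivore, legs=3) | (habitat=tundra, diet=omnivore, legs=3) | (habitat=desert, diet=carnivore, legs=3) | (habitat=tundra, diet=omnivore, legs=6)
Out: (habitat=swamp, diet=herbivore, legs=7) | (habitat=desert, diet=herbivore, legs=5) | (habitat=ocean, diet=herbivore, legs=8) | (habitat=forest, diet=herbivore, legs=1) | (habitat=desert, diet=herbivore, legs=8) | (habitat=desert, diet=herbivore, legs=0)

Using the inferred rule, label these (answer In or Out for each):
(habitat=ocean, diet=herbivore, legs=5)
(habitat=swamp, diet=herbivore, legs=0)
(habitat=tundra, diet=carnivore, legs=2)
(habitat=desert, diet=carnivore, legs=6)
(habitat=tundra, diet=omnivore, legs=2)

All 'In' examples share one property — diet is not herbivore — and every 'Out' example lacks it.
(habitat=ocean, diet=herbivore, legs=5): diet is herbivore, fails this test → Out. (habitat=swamp, diet=herbivore, legs=0): diet is herbivore, fails this test → Out. (habitat=tundra, diet=carnivore, legs=2): diet is carnivore, qualifies → In. (habitat=desert, diet=carnivore, legs=6): diet is carnivore, qualifies → In. (habitat=tundra, diet=omnivore, legs=2): diet is omnivore, qualifies → In.

Out, Out, In, In, In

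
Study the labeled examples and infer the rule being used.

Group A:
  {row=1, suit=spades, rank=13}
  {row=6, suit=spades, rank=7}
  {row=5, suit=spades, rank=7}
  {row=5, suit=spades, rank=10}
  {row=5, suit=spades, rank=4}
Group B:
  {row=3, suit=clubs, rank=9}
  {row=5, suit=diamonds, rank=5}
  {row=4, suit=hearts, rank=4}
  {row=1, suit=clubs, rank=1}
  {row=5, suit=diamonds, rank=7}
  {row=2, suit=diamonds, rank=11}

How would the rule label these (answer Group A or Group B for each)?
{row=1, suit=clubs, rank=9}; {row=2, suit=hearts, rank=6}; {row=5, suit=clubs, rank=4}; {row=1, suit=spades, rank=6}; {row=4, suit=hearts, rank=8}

Checking candidate rules against both groups, what survives is: suit is spades.

Group B, Group B, Group B, Group A, Group B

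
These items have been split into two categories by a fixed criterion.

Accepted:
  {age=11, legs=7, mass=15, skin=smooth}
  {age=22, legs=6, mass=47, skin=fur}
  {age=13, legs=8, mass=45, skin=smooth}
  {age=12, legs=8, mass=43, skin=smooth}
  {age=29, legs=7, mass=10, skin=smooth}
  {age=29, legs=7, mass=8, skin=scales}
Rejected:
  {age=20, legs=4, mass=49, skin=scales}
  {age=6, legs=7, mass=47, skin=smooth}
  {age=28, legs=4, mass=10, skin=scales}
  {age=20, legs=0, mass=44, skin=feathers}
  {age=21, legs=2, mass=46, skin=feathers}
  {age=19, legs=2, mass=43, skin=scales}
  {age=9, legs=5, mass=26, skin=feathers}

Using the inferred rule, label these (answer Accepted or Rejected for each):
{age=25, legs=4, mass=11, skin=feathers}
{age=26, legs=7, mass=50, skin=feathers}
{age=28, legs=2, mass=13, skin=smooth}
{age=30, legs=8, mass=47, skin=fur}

Rule: age ≥ 9 AND legs ≥ 6. This holds for each 'Accepted' example and fails for each 'Rejected' one.
{age=25, legs=4, mass=11, skin=feathers}: age = 25, legs = 4, does not fit → Rejected. {age=26, legs=7, mass=50, skin=feathers}: age = 26, legs = 7, meets the rule → Accepted. {age=28, legs=2, mass=13, skin=smooth}: age = 28, legs = 2, does not fit → Rejected. {age=30, legs=8, mass=47, skin=fur}: age = 30, legs = 8, meets the rule → Accepted.

Rejected, Accepted, Rejected, Accepted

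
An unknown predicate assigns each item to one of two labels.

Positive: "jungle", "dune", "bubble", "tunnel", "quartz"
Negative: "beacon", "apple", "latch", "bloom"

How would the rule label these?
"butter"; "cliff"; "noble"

Positive, Negative, Negative

Every 'Positive' example satisfies: contains 'u'. None of the 'Negative' examples do.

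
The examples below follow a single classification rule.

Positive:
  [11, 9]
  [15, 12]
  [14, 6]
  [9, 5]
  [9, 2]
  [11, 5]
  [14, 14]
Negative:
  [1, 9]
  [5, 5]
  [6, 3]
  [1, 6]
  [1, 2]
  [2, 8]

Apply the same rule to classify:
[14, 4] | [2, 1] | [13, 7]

The common property of the 'Positive' items is: sum ≥ 11. No 'Negative' item has it.
[14, 4]: 14+4 = 18 — fits, so Positive. [2, 1]: 2+1 = 3 — lacks this property, so Negative. [13, 7]: 13+7 = 20 — fits, so Positive.

Positive, Negative, Positive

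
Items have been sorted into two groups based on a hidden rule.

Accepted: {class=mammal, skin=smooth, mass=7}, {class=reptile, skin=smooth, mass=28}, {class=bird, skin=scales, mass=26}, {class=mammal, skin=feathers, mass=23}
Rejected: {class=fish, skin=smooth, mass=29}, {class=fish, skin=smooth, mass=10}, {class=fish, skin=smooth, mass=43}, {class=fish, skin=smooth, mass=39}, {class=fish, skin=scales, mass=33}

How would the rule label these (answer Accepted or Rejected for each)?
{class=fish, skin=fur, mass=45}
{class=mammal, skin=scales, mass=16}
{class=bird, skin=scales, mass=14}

All 'Accepted' examples share one property — class is not fish — and every 'Rejected' example lacks it.

Rejected, Accepted, Accepted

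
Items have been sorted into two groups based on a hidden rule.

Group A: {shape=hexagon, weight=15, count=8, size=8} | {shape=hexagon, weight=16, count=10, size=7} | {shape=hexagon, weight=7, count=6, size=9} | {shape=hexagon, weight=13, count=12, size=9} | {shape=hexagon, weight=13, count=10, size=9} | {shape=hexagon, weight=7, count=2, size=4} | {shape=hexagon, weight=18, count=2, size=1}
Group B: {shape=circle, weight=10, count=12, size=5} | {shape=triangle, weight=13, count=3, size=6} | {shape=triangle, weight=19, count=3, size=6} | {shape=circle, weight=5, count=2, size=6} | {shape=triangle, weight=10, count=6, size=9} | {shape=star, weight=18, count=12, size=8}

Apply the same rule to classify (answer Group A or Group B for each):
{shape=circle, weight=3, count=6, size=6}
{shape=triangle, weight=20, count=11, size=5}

Group B, Group B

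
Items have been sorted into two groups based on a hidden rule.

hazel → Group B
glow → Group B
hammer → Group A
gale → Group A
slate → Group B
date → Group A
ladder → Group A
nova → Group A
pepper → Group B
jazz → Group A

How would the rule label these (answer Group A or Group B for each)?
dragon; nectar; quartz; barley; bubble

'Group A' ⟺ even length AND contains 'a'.
Group A: dragon, since length 6, has 'a'.
Group A: nectar, since length 6, has 'a'.
Group A: quartz, since length 6, has 'a'.
Group A: barley, since length 6, has 'a'.
Group B: bubble, since length 6, no 'a'.

Group A, Group A, Group A, Group A, Group B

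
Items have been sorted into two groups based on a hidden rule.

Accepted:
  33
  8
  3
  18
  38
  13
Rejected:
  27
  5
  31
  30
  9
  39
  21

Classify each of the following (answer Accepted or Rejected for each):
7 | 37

Rejected, Rejected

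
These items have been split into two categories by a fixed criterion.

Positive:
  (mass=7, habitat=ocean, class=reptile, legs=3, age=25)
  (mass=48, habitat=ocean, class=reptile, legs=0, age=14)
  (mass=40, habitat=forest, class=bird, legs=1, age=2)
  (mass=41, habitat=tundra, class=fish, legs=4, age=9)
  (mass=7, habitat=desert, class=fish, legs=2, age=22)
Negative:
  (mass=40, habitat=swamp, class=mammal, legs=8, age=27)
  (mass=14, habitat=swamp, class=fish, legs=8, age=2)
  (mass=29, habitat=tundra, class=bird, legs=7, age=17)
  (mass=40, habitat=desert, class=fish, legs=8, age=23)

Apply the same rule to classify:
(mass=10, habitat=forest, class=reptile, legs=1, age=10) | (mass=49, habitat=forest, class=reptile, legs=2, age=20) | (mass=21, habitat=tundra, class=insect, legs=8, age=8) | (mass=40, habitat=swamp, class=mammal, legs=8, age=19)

The distinguishing property — legs ≤ 4 — holds for all the 'Positive' cases and none of the 'Negative' cases.

Positive, Positive, Negative, Negative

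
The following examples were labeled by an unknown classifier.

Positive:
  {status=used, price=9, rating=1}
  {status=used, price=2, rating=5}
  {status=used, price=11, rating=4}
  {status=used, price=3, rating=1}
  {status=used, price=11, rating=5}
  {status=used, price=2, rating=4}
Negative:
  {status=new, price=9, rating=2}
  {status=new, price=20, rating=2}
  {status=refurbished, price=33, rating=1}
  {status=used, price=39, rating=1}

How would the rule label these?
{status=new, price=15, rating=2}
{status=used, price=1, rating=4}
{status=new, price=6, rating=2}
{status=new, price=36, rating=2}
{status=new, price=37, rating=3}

The classifier is using: status is used AND price ≤ 11.
{status=new, price=15, rating=2}: Negative (status is new, price = 15).
{status=used, price=1, rating=4}: Positive (status is used, price = 1).
{status=new, price=6, rating=2}: Negative (status is new, price = 6).
{status=new, price=36, rating=2}: Negative (status is new, price = 36).
{status=new, price=37, rating=3}: Negative (status is new, price = 37).

Negative, Positive, Negative, Negative, Negative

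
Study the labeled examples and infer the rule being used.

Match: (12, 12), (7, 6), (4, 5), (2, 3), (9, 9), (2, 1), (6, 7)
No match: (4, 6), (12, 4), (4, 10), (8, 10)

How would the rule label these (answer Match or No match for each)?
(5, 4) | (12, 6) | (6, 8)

Match, No match, No match

The classifier is using: |first − second| ≤ 1.
(5, 4): |5−4| = 1, matches → Match.
(12, 6): |12−6| = 6, fails this test → No match.
(6, 8): |6−8| = 2, fails this test → No match.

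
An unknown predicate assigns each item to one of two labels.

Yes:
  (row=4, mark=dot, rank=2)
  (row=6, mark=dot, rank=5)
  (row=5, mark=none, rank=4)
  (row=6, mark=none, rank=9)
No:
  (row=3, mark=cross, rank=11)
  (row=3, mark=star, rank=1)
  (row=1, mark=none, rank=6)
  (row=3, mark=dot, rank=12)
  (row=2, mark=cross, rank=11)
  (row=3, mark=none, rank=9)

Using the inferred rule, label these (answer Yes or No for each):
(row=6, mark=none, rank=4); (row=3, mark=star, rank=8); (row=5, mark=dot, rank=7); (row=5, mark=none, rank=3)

The common property of the 'Yes' items is: row ≥ 4. No 'No' item has it.
Yes: (row=6, mark=none, rank=4), since row = 6.
No: (row=3, mark=star, rank=8), since row = 3.
Yes: (row=5, mark=dot, rank=7), since row = 5.
Yes: (row=5, mark=none, rank=3), since row = 5.

Yes, No, Yes, Yes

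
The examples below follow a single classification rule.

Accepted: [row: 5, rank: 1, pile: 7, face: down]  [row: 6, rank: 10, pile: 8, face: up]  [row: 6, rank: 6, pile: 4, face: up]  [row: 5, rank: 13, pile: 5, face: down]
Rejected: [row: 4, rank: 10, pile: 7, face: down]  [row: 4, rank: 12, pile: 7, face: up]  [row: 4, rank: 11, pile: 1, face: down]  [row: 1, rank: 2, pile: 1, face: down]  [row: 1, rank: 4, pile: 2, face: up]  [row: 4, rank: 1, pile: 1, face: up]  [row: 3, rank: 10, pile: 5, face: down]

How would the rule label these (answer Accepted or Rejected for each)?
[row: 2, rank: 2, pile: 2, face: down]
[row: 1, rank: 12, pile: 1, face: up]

'Accepted' ⟺ row ≥ 5.
[row: 2, rank: 2, pile: 2, face: down] → row = 2 → Rejected. [row: 1, rank: 12, pile: 1, face: up] → row = 1 → Rejected.

Rejected, Rejected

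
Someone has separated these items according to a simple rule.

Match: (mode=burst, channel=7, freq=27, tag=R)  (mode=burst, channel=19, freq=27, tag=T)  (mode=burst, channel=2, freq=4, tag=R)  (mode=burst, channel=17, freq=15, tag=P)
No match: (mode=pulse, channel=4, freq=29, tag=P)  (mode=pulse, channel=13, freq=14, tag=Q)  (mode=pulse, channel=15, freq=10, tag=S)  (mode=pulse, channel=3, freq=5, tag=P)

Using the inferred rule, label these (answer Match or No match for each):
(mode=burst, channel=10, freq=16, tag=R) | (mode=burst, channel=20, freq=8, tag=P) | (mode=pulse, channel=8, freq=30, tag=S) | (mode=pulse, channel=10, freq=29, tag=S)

Match, Match, No match, No match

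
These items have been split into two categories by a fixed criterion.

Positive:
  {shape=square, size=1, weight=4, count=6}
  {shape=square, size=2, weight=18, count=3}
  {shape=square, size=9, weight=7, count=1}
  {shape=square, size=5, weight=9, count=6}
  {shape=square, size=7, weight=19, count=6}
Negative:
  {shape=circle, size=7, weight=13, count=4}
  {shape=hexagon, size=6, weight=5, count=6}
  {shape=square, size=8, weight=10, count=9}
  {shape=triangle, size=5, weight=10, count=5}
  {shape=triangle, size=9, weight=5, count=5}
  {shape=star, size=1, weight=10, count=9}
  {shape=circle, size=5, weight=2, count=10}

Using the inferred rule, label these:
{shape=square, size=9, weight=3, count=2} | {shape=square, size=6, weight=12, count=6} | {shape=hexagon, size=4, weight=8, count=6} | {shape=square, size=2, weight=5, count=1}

Positive, Positive, Negative, Positive

One predicate separates the groups cleanly: shape is square AND count ≤ 6.
Positive: {shape=square, size=9, weight=3, count=2}, since shape is square, count = 2.
Positive: {shape=square, size=6, weight=12, count=6}, since shape is square, count = 6.
Negative: {shape=hexagon, size=4, weight=8, count=6}, since shape is hexagon, count = 6.
Positive: {shape=square, size=2, weight=5, count=1}, since shape is square, count = 1.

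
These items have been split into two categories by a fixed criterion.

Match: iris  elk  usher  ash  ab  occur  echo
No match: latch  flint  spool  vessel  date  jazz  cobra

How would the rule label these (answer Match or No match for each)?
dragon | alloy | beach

The common property of the 'Match' items is: starts with a vowel. No 'No match' item has it.
dragon: starts with 'd', does not satisfy this → No match.
alloy: starts with 'a', meets the rule → Match.
beach: starts with 'b', does not satisfy this → No match.

No match, Match, No match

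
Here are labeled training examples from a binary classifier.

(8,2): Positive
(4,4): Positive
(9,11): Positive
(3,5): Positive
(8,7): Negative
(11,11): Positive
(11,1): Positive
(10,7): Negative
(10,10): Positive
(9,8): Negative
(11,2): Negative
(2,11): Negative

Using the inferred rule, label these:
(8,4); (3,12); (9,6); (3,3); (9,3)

Positive, Negative, Negative, Positive, Positive

The rule appears to be: sum is even.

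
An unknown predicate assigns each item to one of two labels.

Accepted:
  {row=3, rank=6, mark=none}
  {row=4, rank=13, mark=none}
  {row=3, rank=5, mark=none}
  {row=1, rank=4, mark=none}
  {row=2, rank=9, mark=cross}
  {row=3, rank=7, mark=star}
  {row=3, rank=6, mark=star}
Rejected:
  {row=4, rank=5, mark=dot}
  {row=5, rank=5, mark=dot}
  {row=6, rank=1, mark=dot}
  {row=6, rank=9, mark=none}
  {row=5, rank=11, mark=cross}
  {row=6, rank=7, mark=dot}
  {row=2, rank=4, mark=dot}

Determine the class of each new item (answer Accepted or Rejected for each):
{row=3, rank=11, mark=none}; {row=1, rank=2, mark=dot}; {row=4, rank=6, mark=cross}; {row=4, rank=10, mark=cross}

Accepted, Rejected, Accepted, Accepted

Rule: mark is not dot AND row ≤ 4. This holds for each 'Accepted' example and fails for each 'Rejected' one.
{row=3, rank=11, mark=none}: mark is none, row = 3, fits → Accepted.
{row=1, rank=2, mark=dot}: mark is dot, row = 1, does not pass → Rejected.
{row=4, rank=6, mark=cross}: mark is cross, row = 4, fits → Accepted.
{row=4, rank=10, mark=cross}: mark is cross, row = 4, fits → Accepted.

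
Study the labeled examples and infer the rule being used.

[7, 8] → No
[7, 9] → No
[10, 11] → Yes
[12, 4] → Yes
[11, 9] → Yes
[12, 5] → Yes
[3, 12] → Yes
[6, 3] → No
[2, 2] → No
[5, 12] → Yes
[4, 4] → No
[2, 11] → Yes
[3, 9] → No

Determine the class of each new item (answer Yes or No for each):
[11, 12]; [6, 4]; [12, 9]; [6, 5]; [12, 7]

Yes, No, Yes, No, Yes

'Yes' ⟺ max ≥ 10.
[11, 12] → max 12 → Yes.
[6, 4] → max 6 → No.
[12, 9] → max 12 → Yes.
[6, 5] → max 6 → No.
[12, 7] → max 12 → Yes.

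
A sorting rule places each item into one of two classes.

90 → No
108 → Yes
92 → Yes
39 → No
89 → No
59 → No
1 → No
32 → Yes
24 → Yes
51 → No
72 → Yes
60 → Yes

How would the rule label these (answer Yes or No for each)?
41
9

No, No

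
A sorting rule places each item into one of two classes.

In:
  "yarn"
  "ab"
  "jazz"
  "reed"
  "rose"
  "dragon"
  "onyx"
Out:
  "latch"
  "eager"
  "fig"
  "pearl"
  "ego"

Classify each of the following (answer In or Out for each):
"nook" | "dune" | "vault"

In, In, Out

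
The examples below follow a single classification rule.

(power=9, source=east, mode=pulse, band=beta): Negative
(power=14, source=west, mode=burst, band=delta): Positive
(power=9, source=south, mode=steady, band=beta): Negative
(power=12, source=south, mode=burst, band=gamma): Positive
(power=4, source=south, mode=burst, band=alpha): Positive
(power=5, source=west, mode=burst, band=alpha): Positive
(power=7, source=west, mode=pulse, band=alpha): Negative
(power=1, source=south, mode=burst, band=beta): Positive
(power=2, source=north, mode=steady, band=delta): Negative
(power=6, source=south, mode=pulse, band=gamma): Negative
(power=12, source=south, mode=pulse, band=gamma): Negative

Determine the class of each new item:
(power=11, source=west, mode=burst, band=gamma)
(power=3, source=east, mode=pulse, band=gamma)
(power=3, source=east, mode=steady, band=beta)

Positive, Negative, Negative

The pattern is that an item is 'Positive' exactly when: mode is burst.
(power=11, source=west, mode=burst, band=gamma): Positive (mode is burst). (power=3, source=east, mode=pulse, band=gamma): Negative (mode is pulse). (power=3, source=east, mode=steady, band=beta): Negative (mode is steady).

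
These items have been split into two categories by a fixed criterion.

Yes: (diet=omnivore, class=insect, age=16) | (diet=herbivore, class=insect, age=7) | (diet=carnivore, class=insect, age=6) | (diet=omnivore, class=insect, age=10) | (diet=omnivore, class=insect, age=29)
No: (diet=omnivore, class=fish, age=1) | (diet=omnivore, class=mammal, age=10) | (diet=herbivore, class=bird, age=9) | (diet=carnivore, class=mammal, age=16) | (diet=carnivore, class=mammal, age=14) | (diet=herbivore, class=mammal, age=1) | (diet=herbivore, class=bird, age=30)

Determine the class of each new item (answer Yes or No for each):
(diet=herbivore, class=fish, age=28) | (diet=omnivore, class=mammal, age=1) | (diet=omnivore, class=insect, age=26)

Every 'Yes' example satisfies: class is insect. None of the 'No' examples do.
(diet=herbivore, class=fish, age=28) — class is fish, hence No.
(diet=omnivore, class=mammal, age=1) — class is mammal, hence No.
(diet=omnivore, class=insect, age=26) — class is insect, hence Yes.

No, No, Yes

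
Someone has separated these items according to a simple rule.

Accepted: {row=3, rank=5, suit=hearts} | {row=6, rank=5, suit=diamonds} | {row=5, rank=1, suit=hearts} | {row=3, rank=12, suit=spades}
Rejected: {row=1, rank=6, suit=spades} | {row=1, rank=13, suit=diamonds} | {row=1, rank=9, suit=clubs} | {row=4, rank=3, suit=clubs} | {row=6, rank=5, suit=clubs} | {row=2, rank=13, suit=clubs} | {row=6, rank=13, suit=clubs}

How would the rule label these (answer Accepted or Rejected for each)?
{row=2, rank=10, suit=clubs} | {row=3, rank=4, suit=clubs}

All 'Accepted' examples share one property — suit is not clubs AND row ≥ 2 — and every 'Rejected' example lacks it.
{row=2, rank=10, suit=clubs}: suit is clubs, row = 2 — does not pass, so Rejected.
{row=3, rank=4, suit=clubs}: suit is clubs, row = 3 — does not pass, so Rejected.

Rejected, Rejected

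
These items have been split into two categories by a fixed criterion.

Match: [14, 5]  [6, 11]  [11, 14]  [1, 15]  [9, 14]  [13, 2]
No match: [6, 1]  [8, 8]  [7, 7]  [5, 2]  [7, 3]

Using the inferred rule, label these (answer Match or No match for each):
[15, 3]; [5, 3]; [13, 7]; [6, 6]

Match, No match, Match, No match

Rule: max ≥ 9. This holds for each 'Match' example and fails for each 'No match' one.
Match: [15, 3], since max 15.
No match: [5, 3], since max 5.
Match: [13, 7], since max 13.
No match: [6, 6], since max 6.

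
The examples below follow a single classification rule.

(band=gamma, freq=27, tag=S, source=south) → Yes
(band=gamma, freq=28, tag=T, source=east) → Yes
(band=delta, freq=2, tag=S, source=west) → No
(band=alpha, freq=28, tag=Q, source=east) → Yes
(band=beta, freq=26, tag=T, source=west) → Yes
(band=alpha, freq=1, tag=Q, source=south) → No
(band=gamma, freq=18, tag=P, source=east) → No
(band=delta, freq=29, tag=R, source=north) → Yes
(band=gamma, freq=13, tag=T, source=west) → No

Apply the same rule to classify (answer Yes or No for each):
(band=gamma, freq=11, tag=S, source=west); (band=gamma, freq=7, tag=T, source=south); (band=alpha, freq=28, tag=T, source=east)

The pattern is that an item is 'Yes' exactly when: freq ≥ 26.
No: (band=gamma, freq=11, tag=S, source=west), since freq = 11. No: (band=gamma, freq=7, tag=T, source=south), since freq = 7. Yes: (band=alpha, freq=28, tag=T, source=east), since freq = 28.

No, No, Yes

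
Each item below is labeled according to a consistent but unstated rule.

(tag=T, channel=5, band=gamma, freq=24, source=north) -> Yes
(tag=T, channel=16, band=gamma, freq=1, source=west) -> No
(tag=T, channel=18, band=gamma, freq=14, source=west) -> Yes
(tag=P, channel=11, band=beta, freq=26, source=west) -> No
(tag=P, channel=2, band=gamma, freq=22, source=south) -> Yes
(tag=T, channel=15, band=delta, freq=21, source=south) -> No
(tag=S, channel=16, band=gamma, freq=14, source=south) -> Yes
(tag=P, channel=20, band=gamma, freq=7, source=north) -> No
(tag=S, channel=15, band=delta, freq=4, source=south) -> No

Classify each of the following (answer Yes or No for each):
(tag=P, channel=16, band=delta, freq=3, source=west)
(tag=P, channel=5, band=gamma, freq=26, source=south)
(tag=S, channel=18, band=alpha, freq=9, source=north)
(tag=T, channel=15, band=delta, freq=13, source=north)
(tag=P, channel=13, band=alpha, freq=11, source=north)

No, Yes, No, No, No

The classifier is using: band is gamma AND freq ≥ 14.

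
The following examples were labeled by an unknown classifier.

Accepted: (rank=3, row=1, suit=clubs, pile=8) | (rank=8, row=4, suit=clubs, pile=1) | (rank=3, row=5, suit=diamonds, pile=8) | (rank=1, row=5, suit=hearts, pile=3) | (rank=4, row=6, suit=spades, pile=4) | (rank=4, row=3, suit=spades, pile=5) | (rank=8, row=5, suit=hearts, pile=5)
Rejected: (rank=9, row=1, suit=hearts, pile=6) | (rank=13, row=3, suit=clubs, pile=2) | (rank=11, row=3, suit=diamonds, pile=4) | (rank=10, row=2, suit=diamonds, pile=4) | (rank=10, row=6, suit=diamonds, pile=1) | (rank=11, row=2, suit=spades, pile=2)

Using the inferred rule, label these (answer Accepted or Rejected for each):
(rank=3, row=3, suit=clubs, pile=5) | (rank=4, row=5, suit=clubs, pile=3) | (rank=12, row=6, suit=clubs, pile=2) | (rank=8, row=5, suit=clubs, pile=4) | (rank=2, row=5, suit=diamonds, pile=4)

Accepted, Accepted, Rejected, Accepted, Accepted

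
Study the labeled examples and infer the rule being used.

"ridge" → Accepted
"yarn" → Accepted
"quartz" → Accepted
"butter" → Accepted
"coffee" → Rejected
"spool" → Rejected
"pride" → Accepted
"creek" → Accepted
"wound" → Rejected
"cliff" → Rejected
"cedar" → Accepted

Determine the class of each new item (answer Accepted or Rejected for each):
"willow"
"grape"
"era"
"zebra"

Rejected, Accepted, Accepted, Accepted

The common property of the 'Accepted' items is: contains 'r'. No 'Rejected' item has it.
"willow" — no 'r', hence Rejected. "grape" — has 'r', hence Accepted. "era" — has 'r', hence Accepted. "zebra" — has 'r', hence Accepted.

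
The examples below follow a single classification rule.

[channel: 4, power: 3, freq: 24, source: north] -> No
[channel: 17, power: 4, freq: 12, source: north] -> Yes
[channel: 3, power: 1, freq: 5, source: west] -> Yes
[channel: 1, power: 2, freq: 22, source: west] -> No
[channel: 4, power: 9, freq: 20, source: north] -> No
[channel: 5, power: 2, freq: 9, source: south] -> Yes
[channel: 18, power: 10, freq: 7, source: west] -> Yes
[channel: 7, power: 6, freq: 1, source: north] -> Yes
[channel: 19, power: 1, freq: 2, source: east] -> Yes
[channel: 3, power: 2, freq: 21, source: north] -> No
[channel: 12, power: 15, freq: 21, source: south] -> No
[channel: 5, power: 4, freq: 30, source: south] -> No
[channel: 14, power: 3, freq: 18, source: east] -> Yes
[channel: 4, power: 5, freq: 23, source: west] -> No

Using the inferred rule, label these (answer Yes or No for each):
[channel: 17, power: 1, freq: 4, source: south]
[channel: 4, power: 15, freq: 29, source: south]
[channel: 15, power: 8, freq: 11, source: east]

The pattern is that an item is 'Yes' exactly when: freq ≤ 18.
[channel: 17, power: 1, freq: 4, source: south] — freq = 4, hence Yes.
[channel: 4, power: 15, freq: 29, source: south] — freq = 29, hence No.
[channel: 15, power: 8, freq: 11, source: east] — freq = 11, hence Yes.

Yes, No, Yes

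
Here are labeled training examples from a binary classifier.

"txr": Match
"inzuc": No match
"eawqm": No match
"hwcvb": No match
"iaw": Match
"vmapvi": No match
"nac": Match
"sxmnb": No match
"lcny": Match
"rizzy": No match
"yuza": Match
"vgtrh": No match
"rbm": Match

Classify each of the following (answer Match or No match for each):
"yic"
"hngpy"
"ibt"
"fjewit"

Match, No match, Match, No match

The distinguishing property — length ≤ 4 — holds for all the 'Match' cases and none of the 'No match' cases.
"yic" → length 3 → Match. "hngpy" → length 5 → No match. "ibt" → length 3 → Match. "fjewit" → length 6 → No match.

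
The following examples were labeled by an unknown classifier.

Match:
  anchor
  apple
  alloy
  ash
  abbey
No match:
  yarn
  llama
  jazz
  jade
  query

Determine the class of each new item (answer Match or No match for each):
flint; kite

No match, No match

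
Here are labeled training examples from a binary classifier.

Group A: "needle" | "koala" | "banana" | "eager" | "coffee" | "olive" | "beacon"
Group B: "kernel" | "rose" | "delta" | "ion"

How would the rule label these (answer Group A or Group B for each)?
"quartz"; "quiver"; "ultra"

A rule that fits every label: has ≥ 3 vowels — true of each 'Group A' example, false of each 'Group B' one.
"quartz": 2 vowels, does not satisfy this → Group B. "quiver": 3 vowels, meets the rule → Group A. "ultra": 2 vowels, does not satisfy this → Group B.

Group B, Group A, Group B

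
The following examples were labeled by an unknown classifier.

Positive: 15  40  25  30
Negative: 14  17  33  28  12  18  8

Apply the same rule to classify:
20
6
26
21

A rule that fits every label: multiple of 5 — true of each 'Positive' example, false of each 'Negative' one.
Positive: 20, since 20 = 5·4.
Negative: 6, since 6 = 5·1 + 1.
Negative: 26, since 26 = 5·5 + 1.
Negative: 21, since 21 = 5·4 + 1.

Positive, Negative, Negative, Negative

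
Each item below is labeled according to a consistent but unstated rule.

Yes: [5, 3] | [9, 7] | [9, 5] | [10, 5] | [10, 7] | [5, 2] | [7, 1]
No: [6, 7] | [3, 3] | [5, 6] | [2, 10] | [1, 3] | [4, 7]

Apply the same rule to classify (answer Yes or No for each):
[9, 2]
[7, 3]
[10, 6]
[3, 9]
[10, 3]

Yes, Yes, Yes, No, Yes

All 'Yes' examples share one property — first > second — and every 'No' example lacks it.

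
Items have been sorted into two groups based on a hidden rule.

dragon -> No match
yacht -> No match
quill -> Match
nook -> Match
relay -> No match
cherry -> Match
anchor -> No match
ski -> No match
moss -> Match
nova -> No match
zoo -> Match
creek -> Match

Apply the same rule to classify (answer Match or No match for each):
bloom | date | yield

Match, No match, No match

'Match' ⟺ has a double letter.
bloom: 'oo' doubled, satisfies this → Match.
date: no doubled letter, doesn't qualify → No match.
yield: no doubled letter, doesn't qualify → No match.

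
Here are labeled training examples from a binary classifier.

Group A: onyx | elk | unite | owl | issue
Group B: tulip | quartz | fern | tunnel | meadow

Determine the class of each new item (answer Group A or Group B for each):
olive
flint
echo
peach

A rule that fits every label: starts with a vowel — true of each 'Group A' example, false of each 'Group B' one.
olive: starts with 'o' — meets the rule, so Group A.
flint: starts with 'f' — fails this test, so Group B.
echo: starts with 'e' — meets the rule, so Group A.
peach: starts with 'p' — fails this test, so Group B.

Group A, Group B, Group A, Group B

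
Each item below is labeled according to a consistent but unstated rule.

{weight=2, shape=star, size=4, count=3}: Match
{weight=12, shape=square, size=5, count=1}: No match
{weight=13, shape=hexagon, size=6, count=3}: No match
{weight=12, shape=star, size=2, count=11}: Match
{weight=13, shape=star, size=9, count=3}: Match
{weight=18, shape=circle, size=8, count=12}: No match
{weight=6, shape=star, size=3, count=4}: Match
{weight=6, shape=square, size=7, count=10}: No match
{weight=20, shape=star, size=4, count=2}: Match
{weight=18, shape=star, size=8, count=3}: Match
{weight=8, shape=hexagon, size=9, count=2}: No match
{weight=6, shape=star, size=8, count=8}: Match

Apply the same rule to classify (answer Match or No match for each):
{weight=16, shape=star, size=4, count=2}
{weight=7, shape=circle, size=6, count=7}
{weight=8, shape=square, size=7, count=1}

Match, No match, No match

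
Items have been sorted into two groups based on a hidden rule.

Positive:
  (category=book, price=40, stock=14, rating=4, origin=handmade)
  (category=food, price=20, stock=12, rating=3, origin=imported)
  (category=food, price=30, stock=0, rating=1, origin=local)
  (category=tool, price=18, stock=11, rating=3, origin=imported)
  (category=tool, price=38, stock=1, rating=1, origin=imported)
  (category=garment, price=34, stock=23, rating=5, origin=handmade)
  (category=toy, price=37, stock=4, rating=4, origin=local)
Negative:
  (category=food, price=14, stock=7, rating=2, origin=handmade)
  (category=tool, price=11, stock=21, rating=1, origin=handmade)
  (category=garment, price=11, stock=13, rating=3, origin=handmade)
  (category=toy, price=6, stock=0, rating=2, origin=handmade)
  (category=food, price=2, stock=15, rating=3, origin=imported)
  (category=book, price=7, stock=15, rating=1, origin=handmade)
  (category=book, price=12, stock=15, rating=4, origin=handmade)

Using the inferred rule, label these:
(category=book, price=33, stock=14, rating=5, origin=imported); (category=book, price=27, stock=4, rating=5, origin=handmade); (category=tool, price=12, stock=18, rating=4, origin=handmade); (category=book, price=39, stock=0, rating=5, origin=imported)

All 'Positive' examples share one property — price ≥ 18 — and every 'Negative' example lacks it.
(category=book, price=33, stock=14, rating=5, origin=imported) — price = 33, hence Positive. (category=book, price=27, stock=4, rating=5, origin=handmade) — price = 27, hence Positive. (category=tool, price=12, stock=18, rating=4, origin=handmade) — price = 12, hence Negative. (category=book, price=39, stock=0, rating=5, origin=imported) — price = 39, hence Positive.

Positive, Positive, Negative, Positive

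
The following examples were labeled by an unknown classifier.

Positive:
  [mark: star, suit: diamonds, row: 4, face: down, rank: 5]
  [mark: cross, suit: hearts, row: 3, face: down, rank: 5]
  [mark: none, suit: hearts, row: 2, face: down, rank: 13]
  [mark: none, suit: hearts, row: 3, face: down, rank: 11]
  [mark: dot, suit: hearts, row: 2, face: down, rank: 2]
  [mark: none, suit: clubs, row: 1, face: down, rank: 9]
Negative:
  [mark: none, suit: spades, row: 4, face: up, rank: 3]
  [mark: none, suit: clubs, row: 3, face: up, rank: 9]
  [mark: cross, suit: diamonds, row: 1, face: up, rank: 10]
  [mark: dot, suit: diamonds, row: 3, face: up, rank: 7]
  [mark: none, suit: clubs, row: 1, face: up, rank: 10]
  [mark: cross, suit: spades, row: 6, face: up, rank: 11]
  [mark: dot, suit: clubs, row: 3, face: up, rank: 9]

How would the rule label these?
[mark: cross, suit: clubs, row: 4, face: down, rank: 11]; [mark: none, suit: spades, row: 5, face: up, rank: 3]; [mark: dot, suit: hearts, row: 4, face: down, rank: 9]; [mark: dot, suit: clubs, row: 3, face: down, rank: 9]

Positive, Negative, Positive, Positive

The simplest hypothesis consistent with all the labels is: face is down.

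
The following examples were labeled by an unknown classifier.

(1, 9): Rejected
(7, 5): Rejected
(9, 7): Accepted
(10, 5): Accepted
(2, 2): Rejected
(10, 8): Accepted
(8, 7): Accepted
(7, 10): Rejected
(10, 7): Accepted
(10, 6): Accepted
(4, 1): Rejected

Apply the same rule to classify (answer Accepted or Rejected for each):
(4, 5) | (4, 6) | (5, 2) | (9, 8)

Rejected, Rejected, Rejected, Accepted

The rule appears to be: first ≥ 8.
(4, 5): first 4, does not satisfy this → Rejected. (4, 6): first 4, does not satisfy this → Rejected. (5, 2): first 5, does not satisfy this → Rejected. (9, 8): first 9, meets the rule → Accepted.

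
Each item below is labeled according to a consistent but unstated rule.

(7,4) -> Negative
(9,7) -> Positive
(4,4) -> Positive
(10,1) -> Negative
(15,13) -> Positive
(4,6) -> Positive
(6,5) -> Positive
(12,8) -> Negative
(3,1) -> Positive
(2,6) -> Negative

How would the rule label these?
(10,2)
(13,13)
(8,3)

Negative, Positive, Negative

All 'Positive' examples share one property — |first − second| ≤ 2 — and every 'Negative' example lacks it.
(10,2) → |10−2| = 8 → Negative.
(13,13) → |13−13| = 0 → Positive.
(8,3) → |8−3| = 5 → Negative.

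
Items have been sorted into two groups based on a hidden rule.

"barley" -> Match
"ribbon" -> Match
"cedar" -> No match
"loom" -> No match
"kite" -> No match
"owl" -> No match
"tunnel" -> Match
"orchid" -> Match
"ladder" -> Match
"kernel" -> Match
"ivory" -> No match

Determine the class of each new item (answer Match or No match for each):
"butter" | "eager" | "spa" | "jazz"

Match, No match, No match, No match

The classifier is using: length 6.
"butter": Match (length 6). "eager": No match (length 5). "spa": No match (length 3). "jazz": No match (length 4).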